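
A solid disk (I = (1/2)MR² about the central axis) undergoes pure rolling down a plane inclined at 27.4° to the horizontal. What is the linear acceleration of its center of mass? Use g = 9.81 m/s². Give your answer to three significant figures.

For this body I = (1/2)MR², i.e. k = I/(MR²) = 0.5.
Along the incline Mg sinθ − f = Ma, and torque about the center fR = Iα = kMR²(a/R) gives f = kMa.
Eliminating f: Mg sinθ = (1+k)Ma, so a = g sinθ/(1+k) = 9.81 × sin27.4° / 1.5 ≈ 3.01 m/s².

a ≈ 3.01 m/s²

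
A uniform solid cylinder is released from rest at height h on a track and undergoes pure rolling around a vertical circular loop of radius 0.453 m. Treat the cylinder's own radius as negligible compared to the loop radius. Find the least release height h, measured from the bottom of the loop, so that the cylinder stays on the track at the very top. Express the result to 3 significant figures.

For this body I = (1/2)MR², i.e. k = I/(MR²) = 0.5.
At the top of the loop, the minimum-contact condition is Mg = Mv_top²/r, so v_top² = gr.
With ω = v/R, the kinetic energy at speed v is ½(1+k)Mv² = (3/4)Mv².
Energy conservation from release (height h) to the top (height 2r): Mgh = Mg(2r) + (3/4)M·gr.
Thus h_min = 2r + (1+k)r/2 = r(2 + 1.5/2) = 0.453 × 2.75 ≈ 1.25 m.

h_min ≈ 1.25 m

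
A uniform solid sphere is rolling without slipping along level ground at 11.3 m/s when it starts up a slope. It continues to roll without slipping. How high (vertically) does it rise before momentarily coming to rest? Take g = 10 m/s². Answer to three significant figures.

Here I = (2/5)MR², so the shape factor k = I/(MR²) = 0.4.
The rolling condition ω = v/R makes the rotational term ½I(v/R)² = ½kMv², so KE_total = ½(1+k)Mv² = (7/10)Mv².
At the top the kinetic energy is zero, so (7/10)Mv₀² = Mgh.
Thus h = (1+k)v₀²/(2g) = 1.4 × 11.3² / (2 × 10) ≈ 8.94 m.

h ≈ 8.94 m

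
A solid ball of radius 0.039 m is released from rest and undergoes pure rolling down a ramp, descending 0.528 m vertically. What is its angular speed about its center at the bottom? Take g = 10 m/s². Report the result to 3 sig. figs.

For this body I = (2/5)MR², i.e. k = I/(MR²) = 0.4.
The rolling condition ω = v/R makes the rotational term ½I(v/R)² = ½kMv², so KE_total = ½(1+k)Mv² = (7/10)Mv².
Energy conservation Mgh = ½(1+k)Mv² gives v = √(2gh/(1+k)) = √(2 × 10 × 0.528 / 1.4) = 2.746 m/s.
Then ω = v/R = 2.746 / 0.039 ≈ 70.4 rad/s.

ω ≈ 70.4 rad/s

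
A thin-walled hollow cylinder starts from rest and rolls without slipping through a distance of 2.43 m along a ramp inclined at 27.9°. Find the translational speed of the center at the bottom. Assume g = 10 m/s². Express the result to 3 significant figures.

With I = MR², the ratio k = I/(MR²) is 1.
The rolling condition ω = v/R makes the rotational term ½I(v/R)² = ½kMv², so KE_total = ½(1+k)Mv² = Mv².
The vertical drop is h = L sinθ = 2.43 × sin27.9° = 1.137 m.
Setting Mgh = Mv² gives v = √(2gh/(1+k)) = √(2·10·1.137/2) ≈ 3.37 m/s.

v ≈ 3.37 m/s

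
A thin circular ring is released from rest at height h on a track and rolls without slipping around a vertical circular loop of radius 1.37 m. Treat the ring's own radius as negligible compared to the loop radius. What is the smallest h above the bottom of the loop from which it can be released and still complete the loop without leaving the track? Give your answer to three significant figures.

For this body I = MR², i.e. k = I/(MR²) = 1.
At the top, contact is just lost when gravity alone supplies the centripetal force: Mg = Mv_top²/r, i.e. v_top² = gr.
With ω = v/R, the kinetic energy at speed v is ½(1+k)Mv² = Mv².
Energy conservation from release (height h) to the top (height 2r): Mgh = Mg(2r) + M·gr.
Thus h_min = 2r + (1+k)r/2 = r(2 + 2/2) = 1.37 × 3 ≈ 4.11 m.

h_min ≈ 4.11 m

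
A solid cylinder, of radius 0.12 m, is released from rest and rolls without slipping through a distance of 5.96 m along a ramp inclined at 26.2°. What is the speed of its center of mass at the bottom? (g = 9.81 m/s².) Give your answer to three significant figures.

With I = (1/2)MR², the ratio k = I/(MR²) is 0.5.
Since it rolls without slipping, ω = v/R and KE = ½Mv² + ½Iω² = ½(1+k)Mv² = (3/4)Mv².
The vertical drop is h = L sinθ = 5.96 × sin26.2° = 2.631 m.
Setting Mgh = (3/4)Mv² gives v = √(2gh/(1+k)) = √(2·9.81·2.631/1.5) ≈ 5.87 m/s.

v ≈ 5.87 m/s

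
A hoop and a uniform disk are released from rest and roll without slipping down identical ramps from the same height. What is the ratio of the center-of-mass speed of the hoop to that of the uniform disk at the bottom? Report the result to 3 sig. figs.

v_ratio ≈ 0.866

Each satisfies Mgh = ½(1+k)Mv² with k = I/(MR²), so v ∝ 1/√(1+k).
For the hoop k = 1; for the uniform disk k = 0.5.
v₁/v₂ = √((1+k₂)/(1+k₁)) = √(1.5/2) ≈ 0.866.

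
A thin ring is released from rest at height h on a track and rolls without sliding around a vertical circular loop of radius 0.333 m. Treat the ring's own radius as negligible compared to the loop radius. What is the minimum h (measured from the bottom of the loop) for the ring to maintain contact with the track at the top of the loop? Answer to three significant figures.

With I = MR², the ratio k = I/(MR²) is 1.
At the top of the loop, the minimum-contact condition is Mg = Mv_top²/r, so v_top² = gr.
With ω = v/R, the kinetic energy at speed v is ½(1+k)Mv² = Mv².
Energy conservation from release (height h) to the top (height 2r): Mgh = Mg(2r) + M·gr.
Thus h_min = 2r + (1+k)r/2 = r(2 + 2/2) = 0.333 × 3 ≈ 0.999 m.

h_min ≈ 0.999 m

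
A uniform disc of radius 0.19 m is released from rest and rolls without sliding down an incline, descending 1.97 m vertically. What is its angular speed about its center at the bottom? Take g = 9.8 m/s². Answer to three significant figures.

The moment of inertia is (1/2)MR², giving k ≡ I/(MR²) = 0.5.
Rolling without slipping gives ω = v/R, so the total kinetic energy is ½Mv² + ½Iω² = ½(1+k)Mv² = (3/4)Mv².
Energy conservation Mgh = ½(1+k)Mv² gives v = √(2gh/(1+k)) = √(2 × 9.8 × 1.97 / 1.5) = 5.074 m/s.
Then ω = v/R = 5.074 / 0.19 ≈ 26.7 rad/s.

ω ≈ 26.7 rad/s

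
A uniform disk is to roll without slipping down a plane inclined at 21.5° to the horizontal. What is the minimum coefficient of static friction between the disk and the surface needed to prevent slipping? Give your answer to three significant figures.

μ_min ≈ 0.131

The moment of inertia is (1/2)MR², giving k ≡ I/(MR²) = 0.5.
Translational: Mg sinθ − f = Ma. Rotational about the CM: fR = Iα = kMRa, so f = kMa.
These give a = g sinθ/(1+k) and the required friction f = kMg sinθ/(1+k).
With N = Mg cosθ, the no-slip condition f ≤ μN gives μ_min = f/N = k tanθ/(1+k).
μ_min = 0.5 × tan21.5° / 1.5 ≈ 0.131.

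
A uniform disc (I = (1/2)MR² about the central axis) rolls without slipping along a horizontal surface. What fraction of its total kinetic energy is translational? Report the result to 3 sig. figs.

Here I = (1/2)MR², so the shape factor k = I/(MR²) = 0.5.
With ω = v/R, KE_trans = ½Mv² and KE_rot = ½Iω² = ½kMv², so KE_total = ½(1+k)Mv².
The translational fraction is therefore 1/(1+k) = 1/1.5 ≈ 0.667.

fraction ≈ 0.667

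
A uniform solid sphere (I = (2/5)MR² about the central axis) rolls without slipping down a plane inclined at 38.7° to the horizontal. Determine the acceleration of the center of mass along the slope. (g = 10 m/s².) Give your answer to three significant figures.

With I = (2/5)MR², the ratio k = I/(MR²) is 0.4.
Translational: Mg sinθ − f = Ma. Rotational about the CM: fR = Iα = kMRa, so f = kMa.
Eliminating f: Mg sinθ = (1+k)Ma, so a = g sinθ/(1+k) = 10 × sin38.7° / 1.4 ≈ 4.47 m/s².

a ≈ 4.47 m/s²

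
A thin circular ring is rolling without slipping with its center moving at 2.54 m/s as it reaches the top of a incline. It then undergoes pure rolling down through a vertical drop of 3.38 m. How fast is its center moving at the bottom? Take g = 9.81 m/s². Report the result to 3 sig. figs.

v ≈ 6.29 m/s

Here I = MR², so the shape factor k = I/(MR²) = 1.
Since it rolls without slipping, ω = v/R and KE = ½Mv² + ½Iω² = ½(1+k)Mv² = Mv².
Energy conservation: Mv₀² + Mgh = Mv², so v² = v₀² + 2gh/(1+k).
v = √(2.54² + 2×9.81×3.38/2) = √39.61 ≈ 6.29 m/s.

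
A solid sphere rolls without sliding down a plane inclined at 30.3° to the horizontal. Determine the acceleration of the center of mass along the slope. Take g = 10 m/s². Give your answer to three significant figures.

Here I = (2/5)MR², so the shape factor k = I/(MR²) = 0.4.
Along the incline Mg sinθ − f = Ma, and torque about the center fR = Iα = kMR²(a/R) gives f = kMa.
Eliminating f: Mg sinθ = (1+k)Ma, so a = g sinθ/(1+k) = 10 × sin30.3° / 1.4 ≈ 3.60 m/s².

a ≈ 3.60 m/s²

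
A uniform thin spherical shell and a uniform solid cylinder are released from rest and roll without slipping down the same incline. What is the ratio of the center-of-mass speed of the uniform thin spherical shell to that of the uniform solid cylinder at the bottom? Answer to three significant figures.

Each satisfies Mgh = ½(1+k)Mv² with k = I/(MR²), so v ∝ 1/√(1+k).
For the uniform thin spherical shell k = 2/3; for the uniform solid cylinder k = 0.5.
v₁/v₂ = √((1+k₂)/(1+k₁)) = √(1.5/1.667) ≈ 0.949.

v_ratio ≈ 0.949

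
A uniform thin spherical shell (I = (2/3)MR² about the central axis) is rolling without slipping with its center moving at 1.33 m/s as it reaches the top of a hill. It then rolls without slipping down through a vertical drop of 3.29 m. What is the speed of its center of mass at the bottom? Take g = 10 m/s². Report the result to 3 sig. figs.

Here I = (2/3)MR², so the shape factor k = I/(MR²) = 2/3.
Pure rolling means v = ωR; then KE = ½Mv² + ½I(v/R)² = ½(1+k)Mv² = (5/6)Mv².
Conserving energy between top and bottom: (5/6)Mv² = (5/6)Mv₀² + Mgh, hence v² = v₀² + 2gh/(1+k).
v = √(1.33² + 2×10×3.29/1.667) = √41.25 ≈ 6.42 m/s.

v ≈ 6.42 m/s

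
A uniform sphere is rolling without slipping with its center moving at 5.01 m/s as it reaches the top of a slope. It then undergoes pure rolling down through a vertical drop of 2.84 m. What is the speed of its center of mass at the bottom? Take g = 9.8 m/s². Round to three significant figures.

v ≈ 8.05 m/s

With I = (2/5)MR², the ratio k = I/(MR²) is 0.4.
Pure rolling means v = ωR; then KE = ½Mv² + ½I(v/R)² = ½(1+k)Mv² = (7/10)Mv².
Conserving energy between top and bottom: (7/10)Mv² = (7/10)Mv₀² + Mgh, hence v² = v₀² + 2gh/(1+k).
v = √(5.01² + 2×9.8×2.84/1.4) = √64.86 ≈ 8.05 m/s.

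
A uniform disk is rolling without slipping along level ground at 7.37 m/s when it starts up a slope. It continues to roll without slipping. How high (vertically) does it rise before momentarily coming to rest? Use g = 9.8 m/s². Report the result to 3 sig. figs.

h ≈ 4.16 m

The moment of inertia is (1/2)MR², giving k ≡ I/(MR²) = 0.5.
Since it rolls without slipping, ω = v/R and KE = ½Mv² + ½Iω² = ½(1+k)Mv² = (3/4)Mv².
At the top the kinetic energy is zero, so (3/4)Mv₀² = Mgh.
Thus h = (1+k)v₀²/(2g) = 1.5 × 7.37² / (2 × 9.8) ≈ 4.16 m.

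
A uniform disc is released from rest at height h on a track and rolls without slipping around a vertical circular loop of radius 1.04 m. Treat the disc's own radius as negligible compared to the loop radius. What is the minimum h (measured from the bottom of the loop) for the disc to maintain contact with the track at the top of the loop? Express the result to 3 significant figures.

h_min ≈ 2.86 m

For this body I = (1/2)MR², i.e. k = I/(MR²) = 0.5.
At the top, contact is just lost when gravity alone supplies the centripetal force: Mg = Mv_top²/r, i.e. v_top² = gr.
With ω = v/R, the kinetic energy at speed v is ½(1+k)Mv² = (3/4)Mv².
Energy conservation from release (height h) to the top (height 2r): Mgh = Mg(2r) + (3/4)M·gr.
Thus h_min = 2r + (1+k)r/2 = r(2 + 1.5/2) = 1.04 × 2.75 ≈ 2.86 m.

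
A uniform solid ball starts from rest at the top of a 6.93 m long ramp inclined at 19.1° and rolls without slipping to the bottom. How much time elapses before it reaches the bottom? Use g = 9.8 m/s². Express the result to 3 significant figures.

For this body I = (2/5)MR², i.e. k = I/(MR²) = 0.4.
Along the incline Mg sinθ − f = Ma, and torque about the center fR = Iα = kMR²(a/R) gives f = kMa.
Hence a = g sinθ/(1+k) = 9.8×sin19.1°/1.4 = 2.291 m/s².
With constant a from rest, t = √(2L/a) = √(2·6.93/2.291) ≈ 2.46 s.

t ≈ 2.46 s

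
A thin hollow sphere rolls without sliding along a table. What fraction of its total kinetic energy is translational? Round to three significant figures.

fraction ≈ 0.600

With I = (2/3)MR², the ratio k = I/(MR²) is 2/3.
Since ω = v/R, the translational part is ½Mv² and the rotational part is ½I(v/R)² = ½kMv²; the total is ½(1+k)Mv².
The translational fraction is therefore 1/(1+k) = 1/1.667 ≈ 0.600.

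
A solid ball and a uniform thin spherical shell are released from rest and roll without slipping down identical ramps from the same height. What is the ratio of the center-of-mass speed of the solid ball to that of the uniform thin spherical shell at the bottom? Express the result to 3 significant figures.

Each satisfies Mgh = ½(1+k)Mv² with k = I/(MR²), so v ∝ 1/√(1+k).
For the solid ball k = 0.4; for the uniform thin spherical shell k = 2/3.
v₁/v₂ = √((1+k₂)/(1+k₁)) = √(1.667/1.4) ≈ 1.09.

v_ratio ≈ 1.09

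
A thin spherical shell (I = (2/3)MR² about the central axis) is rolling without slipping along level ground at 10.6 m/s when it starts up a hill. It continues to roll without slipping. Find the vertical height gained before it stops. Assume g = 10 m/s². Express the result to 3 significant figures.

h ≈ 9.36 m

With I = (2/3)MR², the ratio k = I/(MR²) is 2/3.
Since it rolls without slipping, ω = v/R and KE = ½Mv² + ½Iω² = ½(1+k)Mv² = (5/6)Mv².
At the top the kinetic energy is zero, so (5/6)Mv₀² = Mgh.
Thus h = (1+k)v₀²/(2g) = 1.667 × 10.6² / (2 × 10) ≈ 9.36 m.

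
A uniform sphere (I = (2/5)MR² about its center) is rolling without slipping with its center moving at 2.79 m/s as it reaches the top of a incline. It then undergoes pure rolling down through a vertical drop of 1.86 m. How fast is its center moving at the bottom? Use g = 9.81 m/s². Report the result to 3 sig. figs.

v ≈ 5.82 m/s

The moment of inertia is (2/5)MR², giving k ≡ I/(MR²) = 0.4.
Pure rolling means v = ωR; then KE = ½Mv² + ½I(v/R)² = ½(1+k)Mv² = (7/10)Mv².
Energy conservation: (7/10)Mv₀² + Mgh = (7/10)Mv², so v² = v₀² + 2gh/(1+k).
v = √(2.79² + 2×9.81×1.86/1.4) = √33.85 ≈ 5.82 m/s.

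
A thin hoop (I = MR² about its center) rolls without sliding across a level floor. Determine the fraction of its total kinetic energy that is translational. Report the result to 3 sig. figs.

For this body I = MR², i.e. k = I/(MR²) = 1.
With ω = v/R, KE_trans = ½Mv² and KE_rot = ½Iω² = ½kMv², so KE_total = ½(1+k)Mv².
The translational fraction is therefore 1/(1+k) = 1/2 ≈ 0.500.

fraction ≈ 0.500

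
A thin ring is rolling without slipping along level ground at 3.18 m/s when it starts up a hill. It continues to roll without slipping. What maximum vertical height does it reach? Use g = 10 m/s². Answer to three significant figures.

With I = MR², the ratio k = I/(MR²) is 1.
The rolling condition ω = v/R makes the rotational term ½I(v/R)² = ½kMv², so KE_total = ½(1+k)Mv² = Mv².
All of this converts to potential energy at the highest point: Mv₀² = Mgh.
Thus h = (1+k)v₀²/(2g) = 2 × 3.18² / (2 × 10) ≈ 1.01 m.

h ≈ 1.01 m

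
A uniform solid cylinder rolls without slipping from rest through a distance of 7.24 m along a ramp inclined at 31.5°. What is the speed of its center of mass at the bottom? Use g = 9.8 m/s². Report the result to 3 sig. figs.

Here I = (1/2)MR², so the shape factor k = I/(MR²) = 0.5.
The rolling condition ω = v/R makes the rotational term ½I(v/R)² = ½kMv², so KE_total = ½(1+k)Mv² = (3/4)Mv².
The vertical drop is h = L sinθ = 7.24 × sin31.5° = 3.783 m.
Setting Mgh = (3/4)Mv² gives v = √(2gh/(1+k)) = √(2·9.8·3.783/1.5) ≈ 7.03 m/s.

v ≈ 7.03 m/s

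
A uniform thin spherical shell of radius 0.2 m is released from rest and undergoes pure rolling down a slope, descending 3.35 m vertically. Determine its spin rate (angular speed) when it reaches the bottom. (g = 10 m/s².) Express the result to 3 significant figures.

For this body I = (2/3)MR², i.e. k = I/(MR²) = 2/3.
Rolling without slipping gives ω = v/R, so the total kinetic energy is ½Mv² + ½Iω² = ½(1+k)Mv² = (5/6)Mv².
Energy conservation Mgh = ½(1+k)Mv² gives v = √(2gh/(1+k)) = √(2 × 10 × 3.35 / 1.667) = 6.34 m/s.
The angular speed follows from ω = v/R = 6.34/0.2 ≈ 31.7 rad/s.

ω ≈ 31.7 rad/s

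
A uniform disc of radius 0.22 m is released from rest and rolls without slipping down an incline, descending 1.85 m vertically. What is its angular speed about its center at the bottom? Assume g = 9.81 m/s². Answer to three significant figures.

For this body I = (1/2)MR², i.e. k = I/(MR²) = 0.5.
Rolling without slipping gives ω = v/R, so the total kinetic energy is ½Mv² + ½Iω² = ½(1+k)Mv² = (3/4)Mv².
Energy conservation Mgh = ½(1+k)Mv² gives v = √(2gh/(1+k)) = √(2 × 9.81 × 1.85 / 1.5) = 4.919 m/s.
The angular speed follows from ω = v/R = 4.919/0.22 ≈ 22.4 rad/s.

ω ≈ 22.4 rad/s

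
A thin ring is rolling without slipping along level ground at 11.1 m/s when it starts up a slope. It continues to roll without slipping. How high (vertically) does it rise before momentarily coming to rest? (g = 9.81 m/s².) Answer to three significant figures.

With I = MR², the ratio k = I/(MR²) is 1.
Pure rolling means v = ωR; then KE = ½Mv² + ½I(v/R)² = ½(1+k)Mv² = Mv².
All of this converts to potential energy at the highest point: Mv₀² = Mgh.
Thus h = (1+k)v₀²/(2g) = 2 × 11.1² / (2 × 9.81) ≈ 12.6 m.

h ≈ 12.6 m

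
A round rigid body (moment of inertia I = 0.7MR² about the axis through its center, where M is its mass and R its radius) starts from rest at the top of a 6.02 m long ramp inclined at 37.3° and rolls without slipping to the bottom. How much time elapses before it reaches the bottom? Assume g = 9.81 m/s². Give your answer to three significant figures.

t ≈ 1.86 s

With I = 0.7MR², the ratio k = I/(MR²) is 0.7.
Translational: Mg sinθ − f = Ma. Rotational about the CM: fR = Iα = kMRa, so f = kMa.
Hence a = g sinθ/(1+k) = 9.81×sin37.3°/1.7 = 3.497 m/s².
With constant a from rest, t = √(2L/a) = √(2·6.02/3.497) ≈ 1.86 s.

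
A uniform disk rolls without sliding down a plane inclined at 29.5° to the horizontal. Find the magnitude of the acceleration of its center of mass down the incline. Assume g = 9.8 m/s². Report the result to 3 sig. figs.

Here I = (1/2)MR², so the shape factor k = I/(MR²) = 0.5.
Along the incline Mg sinθ − f = Ma, and torque about the center fR = Iα = kMR²(a/R) gives f = kMa.
Eliminating f: Mg sinθ = (1+k)Ma, so a = g sinθ/(1+k) = 9.8 × sin29.5° / 1.5 ≈ 3.22 m/s².

a ≈ 3.22 m/s²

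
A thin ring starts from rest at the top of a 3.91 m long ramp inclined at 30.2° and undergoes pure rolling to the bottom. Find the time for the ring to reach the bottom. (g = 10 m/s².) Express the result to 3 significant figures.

With I = MR², the ratio k = I/(MR²) is 1.
Translational: Mg sinθ − f = Ma. Rotational about the CM: fR = Iα = kMRa, so f = kMa.
Hence a = g sinθ/(1+k) = 10×sin30.2°/2 = 2.515 m/s².
Starting from rest, L = ½at², so t = √(2L/a) = √(2×3.91/2.515) ≈ 1.76 s.

t ≈ 1.76 s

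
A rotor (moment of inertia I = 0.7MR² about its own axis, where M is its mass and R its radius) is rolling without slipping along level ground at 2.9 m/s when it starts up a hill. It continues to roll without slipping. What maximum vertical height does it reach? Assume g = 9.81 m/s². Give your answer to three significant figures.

h ≈ 0.729 m

Here I = 0.7MR², so the shape factor k = I/(MR²) = 0.7.
Pure rolling means v = ωR; then KE = ½Mv² + ½I(v/R)² = ½(1+k)Mv² = (17/20)Mv².
All of this converts to potential energy at the highest point: (17/20)Mv₀² = Mgh.
Thus h = (1+k)v₀²/(2g) = 1.7 × 2.9² / (2 × 9.81) ≈ 0.729 m.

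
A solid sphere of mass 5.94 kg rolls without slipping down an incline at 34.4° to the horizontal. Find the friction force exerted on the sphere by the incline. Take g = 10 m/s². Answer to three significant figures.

Here I = (2/5)MR², so the shape factor k = I/(MR²) = 0.4.
Newton's second law down the slope: Mg sinθ − f = Ma. The torque equation fR = Iα (with α = a/R) gives f = kMa.
Combining, a = g sinθ/(1+k) and f = kMa = kMg sinθ/(1+k).
f = 0.4 × 5.94 × 10 × sin34.4° / 1.4 ≈ 9.59 N.

f ≈ 9.59 N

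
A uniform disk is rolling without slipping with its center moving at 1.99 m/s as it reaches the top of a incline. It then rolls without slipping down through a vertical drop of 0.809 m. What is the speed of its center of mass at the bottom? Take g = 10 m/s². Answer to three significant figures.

Here I = (1/2)MR², so the shape factor k = I/(MR²) = 0.5.
The rolling condition ω = v/R makes the rotational term ½I(v/R)² = ½kMv², so KE_total = ½(1+k)Mv² = (3/4)Mv².
Energy conservation: (3/4)Mv₀² + Mgh = (3/4)Mv², so v² = v₀² + 2gh/(1+k).
v = √(1.99² + 2×10×0.809/1.5) = √14.75 ≈ 3.84 m/s.

v ≈ 3.84 m/s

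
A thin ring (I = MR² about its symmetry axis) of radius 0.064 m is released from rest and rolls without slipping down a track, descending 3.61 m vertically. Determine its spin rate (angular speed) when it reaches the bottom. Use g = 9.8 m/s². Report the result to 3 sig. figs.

For this body I = MR², i.e. k = I/(MR²) = 1.
Pure rolling means v = ωR; then KE = ½Mv² + ½I(v/R)² = ½(1+k)Mv² = Mv².
Energy conservation Mgh = ½(1+k)Mv² gives v = √(2gh/(1+k)) = √(2 × 9.8 × 3.61 / 2) = 5.948 m/s.
The angular speed follows from ω = v/R = 5.948/0.064 ≈ 92.9 rad/s.

ω ≈ 92.9 rad/s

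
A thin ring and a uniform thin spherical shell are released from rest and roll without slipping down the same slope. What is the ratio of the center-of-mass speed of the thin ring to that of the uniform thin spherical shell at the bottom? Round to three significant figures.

v_ratio ≈ 0.913

Each satisfies Mgh = ½(1+k)Mv² with k = I/(MR²), so v ∝ 1/√(1+k).
For the thin ring k = 1; for the uniform thin spherical shell k = 2/3.
v₁/v₂ = √((1+k₂)/(1+k₁)) = √(1.667/2) ≈ 0.913.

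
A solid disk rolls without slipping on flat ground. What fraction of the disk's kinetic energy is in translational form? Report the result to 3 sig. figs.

The moment of inertia is (1/2)MR², giving k ≡ I/(MR²) = 0.5.
Since ω = v/R, the translational part is ½Mv² and the rotational part is ½I(v/R)² = ½kMv²; the total is ½(1+k)Mv².
The translational fraction is therefore 1/(1+k) = 1/1.5 ≈ 0.667.

fraction ≈ 0.667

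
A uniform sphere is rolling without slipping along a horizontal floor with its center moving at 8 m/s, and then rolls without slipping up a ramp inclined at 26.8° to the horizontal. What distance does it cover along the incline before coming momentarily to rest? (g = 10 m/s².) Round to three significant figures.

With I = (2/5)MR², the ratio k = I/(MR²) is 0.4.
Since it rolls without slipping, ω = v/R and KE = ½Mv² + ½Iω² = ½(1+k)Mv² = (7/10)Mv².
Setting this equal to Mgh gives the vertical rise h = (1+k)v₀²/(2g) = 1.4×8²/(2×10) = 4.48 m.
The distance along the slope is d = h/sinθ = 4.48/sin26.8° ≈ 9.94 m.

d ≈ 9.94 m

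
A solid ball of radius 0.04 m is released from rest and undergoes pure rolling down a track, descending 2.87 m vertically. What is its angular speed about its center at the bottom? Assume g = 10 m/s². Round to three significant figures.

ω ≈ 160 rad/s

With I = (2/5)MR², the ratio k = I/(MR²) is 0.4.
Rolling without slipping gives ω = v/R, so the total kinetic energy is ½Mv² + ½Iω² = ½(1+k)Mv² = (7/10)Mv².
Energy conservation Mgh = ½(1+k)Mv² gives v = √(2gh/(1+k)) = √(2 × 10 × 2.87 / 1.4) = 6.403 m/s.
Then ω = v/R = 6.403 / 0.04 ≈ 160 rad/s.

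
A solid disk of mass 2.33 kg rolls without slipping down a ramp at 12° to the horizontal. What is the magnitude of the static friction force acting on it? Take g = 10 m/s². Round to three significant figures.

f ≈ 1.61 N

The moment of inertia is (1/2)MR², giving k ≡ I/(MR²) = 0.5.
Along the incline Mg sinθ − f = Ma, and torque about the center fR = Iα = kMR²(a/R) gives f = kMa.
Combining, a = g sinθ/(1+k) and f = kMa = kMg sinθ/(1+k).
f = 0.5 × 2.33 × 10 × sin12° / 1.5 ≈ 1.61 N.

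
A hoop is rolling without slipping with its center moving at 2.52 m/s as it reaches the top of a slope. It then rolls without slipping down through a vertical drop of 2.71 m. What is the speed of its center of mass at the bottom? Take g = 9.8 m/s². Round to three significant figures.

The moment of inertia is MR², giving k ≡ I/(MR²) = 1.
Since it rolls without slipping, ω = v/R and KE = ½Mv² + ½Iω² = ½(1+k)Mv² = Mv².
Conserving energy between top and bottom: Mv² = Mv₀² + Mgh, hence v² = v₀² + 2gh/(1+k).
v = √(2.52² + 2×9.8×2.71/2) = √32.91 ≈ 5.74 m/s.

v ≈ 5.74 m/s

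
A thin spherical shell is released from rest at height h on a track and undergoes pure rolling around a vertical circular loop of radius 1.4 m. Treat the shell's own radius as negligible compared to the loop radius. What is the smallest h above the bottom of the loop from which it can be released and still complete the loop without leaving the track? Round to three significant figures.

With I = (2/3)MR², the ratio k = I/(MR²) is 2/3.
At the top, contact is just lost when gravity alone supplies the centripetal force: Mg = Mv_top²/r, i.e. v_top² = gr.
With ω = v/R, the kinetic energy at speed v is ½(1+k)Mv² = (5/6)Mv².
Energy conservation from release (height h) to the top (height 2r): Mgh = Mg(2r) + (5/6)M·gr.
Thus h_min = 2r + (1+k)r/2 = r(2 + 1.667/2) = 1.4 × 2.833 ≈ 3.97 m.

h_min ≈ 3.97 m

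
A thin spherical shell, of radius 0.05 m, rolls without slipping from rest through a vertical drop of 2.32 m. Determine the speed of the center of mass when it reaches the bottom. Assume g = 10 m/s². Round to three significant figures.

Here I = (2/3)MR², so the shape factor k = I/(MR²) = 2/3.
Pure rolling means v = ωR; then KE = ½Mv² + ½I(v/R)² = ½(1+k)Mv² = (5/6)Mv².
Setting Mgh = (5/6)Mv² gives v = √(2gh/(1+k)) = √(2·10·2.32/1.667) ≈ 5.28 m/s.

v ≈ 5.28 m/s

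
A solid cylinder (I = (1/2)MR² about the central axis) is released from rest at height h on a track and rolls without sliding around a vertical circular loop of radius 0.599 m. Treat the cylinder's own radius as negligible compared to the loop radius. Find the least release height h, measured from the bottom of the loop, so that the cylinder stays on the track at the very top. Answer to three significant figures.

h_min ≈ 1.65 m

For this body I = (1/2)MR², i.e. k = I/(MR²) = 0.5.
At the top of the loop, the minimum-contact condition is Mg = Mv_top²/r, so v_top² = gr.
With ω = v/R, the kinetic energy at speed v is ½(1+k)Mv² = (3/4)Mv².
Energy conservation from release (height h) to the top (height 2r): Mgh = Mg(2r) + (3/4)M·gr.
Thus h_min = 2r + (1+k)r/2 = r(2 + 1.5/2) = 0.599 × 2.75 ≈ 1.65 m.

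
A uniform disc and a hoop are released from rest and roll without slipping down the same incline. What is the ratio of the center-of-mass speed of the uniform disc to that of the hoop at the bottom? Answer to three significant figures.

Each satisfies Mgh = ½(1+k)Mv² with k = I/(MR²), so v ∝ 1/√(1+k).
For the uniform disc k = 0.5; for the hoop k = 1.
v₁/v₂ = √((1+k₂)/(1+k₁)) = √(2/1.5) ≈ 1.15.

v_ratio ≈ 1.15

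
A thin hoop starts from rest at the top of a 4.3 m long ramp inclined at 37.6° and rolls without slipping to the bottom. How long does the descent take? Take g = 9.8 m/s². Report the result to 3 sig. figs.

t ≈ 1.70 s

The moment of inertia is MR², giving k ≡ I/(MR²) = 1.
Along the incline Mg sinθ − f = Ma, and torque about the center fR = Iα = kMR²(a/R) gives f = kMa.
Hence a = g sinθ/(1+k) = 9.8×sin37.6°/2 = 2.99 m/s².
With constant a from rest, t = √(2L/a) = √(2·4.3/2.99) ≈ 1.70 s.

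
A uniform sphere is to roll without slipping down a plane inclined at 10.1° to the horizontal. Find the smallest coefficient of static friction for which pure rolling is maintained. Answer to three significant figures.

The moment of inertia is (2/5)MR², giving k ≡ I/(MR²) = 0.4.
Translational: Mg sinθ − f = Ma. Rotational about the CM: fR = Iα = kMRa, so f = kMa.
These give a = g sinθ/(1+k) and the required friction f = kMg sinθ/(1+k).
With N = Mg cosθ, the no-slip condition f ≤ μN gives μ_min = f/N = k tanθ/(1+k).
μ_min = 0.4 × tan10.1° / 1.4 ≈ 0.0509.

μ_min ≈ 0.0509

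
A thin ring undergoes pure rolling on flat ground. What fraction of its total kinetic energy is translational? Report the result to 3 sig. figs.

With I = MR², the ratio k = I/(MR²) is 1.
With ω = v/R, KE_trans = ½Mv² and KE_rot = ½Iω² = ½kMv², so KE_total = ½(1+k)Mv².
The translational fraction is therefore 1/(1+k) = 1/2 ≈ 0.500.

fraction ≈ 0.500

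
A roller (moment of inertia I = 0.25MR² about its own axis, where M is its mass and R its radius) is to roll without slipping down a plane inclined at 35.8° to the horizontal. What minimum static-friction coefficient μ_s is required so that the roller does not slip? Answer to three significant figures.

For this body I = 0.25MR², i.e. k = I/(MR²) = 0.25.
Along the incline Mg sinθ − f = Ma, and torque about the center fR = Iα = kMR²(a/R) gives f = kMa.
These give a = g sinθ/(1+k) and the required friction f = kMg sinθ/(1+k).
The normal force is N = Mg cosθ, so μ_min = f/N = k tanθ/(1+k).
μ_min = 0.25 × tan35.8° / 1.25 ≈ 0.144.

μ_min ≈ 0.144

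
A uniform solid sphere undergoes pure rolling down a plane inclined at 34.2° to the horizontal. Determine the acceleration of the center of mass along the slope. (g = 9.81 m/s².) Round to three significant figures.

a ≈ 3.94 m/s²

With I = (2/5)MR², the ratio k = I/(MR²) is 0.4.
Along the incline Mg sinθ − f = Ma, and torque about the center fR = Iα = kMR²(a/R) gives f = kMa.
Eliminating f: Mg sinθ = (1+k)Ma, so a = g sinθ/(1+k) = 9.81 × sin34.2° / 1.4 ≈ 3.94 m/s².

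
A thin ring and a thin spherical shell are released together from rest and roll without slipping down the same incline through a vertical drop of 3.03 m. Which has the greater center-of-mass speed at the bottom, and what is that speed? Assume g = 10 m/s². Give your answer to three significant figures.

the thin spherical shell, at v ≈ 6.03 m/s

For rolling without slipping, Mgh = ½(1+k)Mv² where k = I/(MR²), so v = √(2gh/(1+k)).
Thin ring: k = 1, giving v = √(2×10×3.03/2) = 5.505 m/s.
Thin spherical shell: k = 2/3, giving v = √(2×10×3.03/1.667) = 6.03 m/s.
The smaller k wins: the thin spherical shell, at ≈ 6.03 m/s.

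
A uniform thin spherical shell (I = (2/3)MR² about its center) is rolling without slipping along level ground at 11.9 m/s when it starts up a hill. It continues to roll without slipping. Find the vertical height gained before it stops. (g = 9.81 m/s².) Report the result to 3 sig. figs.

h ≈ 12.0 m

The moment of inertia is (2/3)MR², giving k ≡ I/(MR²) = 2/3.
Rolling without slipping gives ω = v/R, so the total kinetic energy is ½Mv² + ½Iω² = ½(1+k)Mv² = (5/6)Mv².
All of this converts to potential energy at the highest point: (5/6)Mv₀² = Mgh.
Thus h = (1+k)v₀²/(2g) = 1.667 × 11.9² / (2 × 9.81) ≈ 12.0 m.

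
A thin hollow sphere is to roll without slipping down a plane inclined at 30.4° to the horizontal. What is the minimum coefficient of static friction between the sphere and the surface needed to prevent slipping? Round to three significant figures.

μ_min ≈ 0.235

With I = (2/3)MR², the ratio k = I/(MR²) is 2/3.
Newton's second law down the slope: Mg sinθ − f = Ma. The torque equation fR = Iα (with α = a/R) gives f = kMa.
These give a = g sinθ/(1+k) and the required friction f = kMg sinθ/(1+k).
The normal force is N = Mg cosθ, so μ_min = f/N = k tanθ/(1+k).
μ_min = (2/3) × tan30.4° / 1.667 ≈ 0.235.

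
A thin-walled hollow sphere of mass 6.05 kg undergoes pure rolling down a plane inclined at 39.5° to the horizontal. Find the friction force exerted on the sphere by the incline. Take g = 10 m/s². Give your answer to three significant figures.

The moment of inertia is (2/3)MR², giving k ≡ I/(MR²) = 2/3.
Newton's second law down the slope: Mg sinθ − f = Ma. The torque equation fR = Iα (with α = a/R) gives f = kMa.
Combining, a = g sinθ/(1+k) and f = kMa = kMg sinθ/(1+k).
f = (2/3) × 6.05 × 10 × sin39.5° / 1.667 ≈ 15.4 N.

f ≈ 15.4 N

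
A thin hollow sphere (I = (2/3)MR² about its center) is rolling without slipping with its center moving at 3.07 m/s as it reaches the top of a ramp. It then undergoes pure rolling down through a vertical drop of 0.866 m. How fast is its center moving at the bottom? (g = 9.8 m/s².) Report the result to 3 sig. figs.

Here I = (2/3)MR², so the shape factor k = I/(MR²) = 2/3.
Since it rolls without slipping, ω = v/R and KE = ½Mv² + ½Iω² = ½(1+k)Mv² = (5/6)Mv².
Conserving energy between top and bottom: (5/6)Mv² = (5/6)Mv₀² + Mgh, hence v² = v₀² + 2gh/(1+k).
v = √(3.07² + 2×9.8×0.866/1.667) = √19.61 ≈ 4.43 m/s.

v ≈ 4.43 m/s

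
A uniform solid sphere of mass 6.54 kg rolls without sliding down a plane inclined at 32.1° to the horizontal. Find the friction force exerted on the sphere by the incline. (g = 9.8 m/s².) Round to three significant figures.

The moment of inertia is (2/5)MR², giving k ≡ I/(MR²) = 0.4.
Along the incline Mg sinθ − f = Ma, and torque about the center fR = Iα = kMR²(a/R) gives f = kMa.
Combining, a = g sinθ/(1+k) and f = kMa = kMg sinθ/(1+k).
f = 0.4 × 6.54 × 9.8 × sin32.1° / 1.4 ≈ 9.73 N.

f ≈ 9.73 N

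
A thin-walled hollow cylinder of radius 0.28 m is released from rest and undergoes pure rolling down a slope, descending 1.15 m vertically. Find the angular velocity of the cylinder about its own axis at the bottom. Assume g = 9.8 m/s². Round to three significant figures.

ω ≈ 12.0 rad/s

For this body I = MR², i.e. k = I/(MR²) = 1.
The rolling condition ω = v/R makes the rotational term ½I(v/R)² = ½kMv², so KE_total = ½(1+k)Mv² = Mv².
Energy conservation Mgh = ½(1+k)Mv² gives v = √(2gh/(1+k)) = √(2 × 9.8 × 1.15 / 2) = 3.357 m/s.
The angular speed follows from ω = v/R = 3.357/0.28 ≈ 12.0 rad/s.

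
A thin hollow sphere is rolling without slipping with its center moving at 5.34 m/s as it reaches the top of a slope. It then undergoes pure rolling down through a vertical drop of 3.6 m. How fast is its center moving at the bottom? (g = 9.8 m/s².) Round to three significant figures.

Here I = (2/3)MR², so the shape factor k = I/(MR²) = 2/3.
Rolling without slipping gives ω = v/R, so the total kinetic energy is ½Mv² + ½Iω² = ½(1+k)Mv² = (5/6)Mv².
Energy conservation: (5/6)Mv₀² + Mgh = (5/6)Mv², so v² = v₀² + 2gh/(1+k).
v = √(5.34² + 2×9.8×3.6/1.667) = √70.85 ≈ 8.42 m/s.

v ≈ 8.42 m/s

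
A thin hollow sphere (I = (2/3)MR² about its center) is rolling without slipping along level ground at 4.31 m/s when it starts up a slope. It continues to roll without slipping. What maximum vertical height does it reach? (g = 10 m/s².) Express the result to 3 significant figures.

h ≈ 1.55 m

With I = (2/3)MR², the ratio k = I/(MR²) is 2/3.
Rolling without slipping gives ω = v/R, so the total kinetic energy is ½Mv² + ½Iω² = ½(1+k)Mv² = (5/6)Mv².
At the top the kinetic energy is zero, so (5/6)Mv₀² = Mgh.
Thus h = (1+k)v₀²/(2g) = 1.667 × 4.31² / (2 × 10) ≈ 1.55 m.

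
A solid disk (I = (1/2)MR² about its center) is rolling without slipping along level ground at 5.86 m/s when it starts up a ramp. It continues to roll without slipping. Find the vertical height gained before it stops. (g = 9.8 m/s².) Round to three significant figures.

With I = (1/2)MR², the ratio k = I/(MR²) is 0.5.
Pure rolling means v = ωR; then KE = ½Mv² + ½I(v/R)² = ½(1+k)Mv² = (3/4)Mv².
All of this converts to potential energy at the highest point: (3/4)Mv₀² = Mgh.
Thus h = (1+k)v₀²/(2g) = 1.5 × 5.86² / (2 × 9.8) ≈ 2.63 m.

h ≈ 2.63 m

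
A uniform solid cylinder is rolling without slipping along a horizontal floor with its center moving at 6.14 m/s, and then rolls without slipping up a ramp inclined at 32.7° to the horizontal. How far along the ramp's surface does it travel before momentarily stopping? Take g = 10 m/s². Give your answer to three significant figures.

For this body I = (1/2)MR², i.e. k = I/(MR²) = 0.5.
The rolling condition ω = v/R makes the rotational term ½I(v/R)² = ½kMv², so KE_total = ½(1+k)Mv² = (3/4)Mv².
Setting this equal to Mgh gives the vertical rise h = (1+k)v₀²/(2g) = 1.5×6.14²/(2×10) = 2.827 m.
The distance along the slope is d = h/sinθ = 2.827/sin32.7° ≈ 5.23 m.

d ≈ 5.23 m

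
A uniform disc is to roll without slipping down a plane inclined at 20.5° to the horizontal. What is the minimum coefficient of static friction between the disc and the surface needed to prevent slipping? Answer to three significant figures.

The moment of inertia is (1/2)MR², giving k ≡ I/(MR²) = 0.5.
Along the incline Mg sinθ − f = Ma, and torque about the center fR = Iα = kMR²(a/R) gives f = kMa.
These give a = g sinθ/(1+k) and the required friction f = kMg sinθ/(1+k).
The normal force is N = Mg cosθ, so μ_min = f/N = k tanθ/(1+k).
μ_min = 0.5 × tan20.5° / 1.5 ≈ 0.125.

μ_min ≈ 0.125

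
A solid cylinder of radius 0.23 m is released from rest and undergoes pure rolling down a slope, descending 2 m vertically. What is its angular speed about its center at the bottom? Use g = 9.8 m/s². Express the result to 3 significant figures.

ω ≈ 22.2 rad/s

Here I = (1/2)MR², so the shape factor k = I/(MR²) = 0.5.
Since it rolls without slipping, ω = v/R and KE = ½Mv² + ½Iω² = ½(1+k)Mv² = (3/4)Mv².
Energy conservation Mgh = ½(1+k)Mv² gives v = √(2gh/(1+k)) = √(2 × 9.8 × 2 / 1.5) = 5.112 m/s.
Then ω = v/R = 5.112 / 0.23 ≈ 22.2 rad/s.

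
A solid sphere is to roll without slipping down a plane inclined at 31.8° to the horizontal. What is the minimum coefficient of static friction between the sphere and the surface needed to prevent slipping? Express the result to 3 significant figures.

μ_min ≈ 0.177

For this body I = (2/5)MR², i.e. k = I/(MR²) = 0.4.
Along the incline Mg sinθ − f = Ma, and torque about the center fR = Iα = kMR²(a/R) gives f = kMa.
These give a = g sinθ/(1+k) and the required friction f = kMg sinθ/(1+k).
With N = Mg cosθ, the no-slip condition f ≤ μN gives μ_min = f/N = k tanθ/(1+k).
μ_min = 0.4 × tan31.8° / 1.4 ≈ 0.177.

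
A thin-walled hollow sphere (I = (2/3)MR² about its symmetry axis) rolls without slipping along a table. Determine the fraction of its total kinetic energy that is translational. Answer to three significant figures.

With I = (2/3)MR², the ratio k = I/(MR²) is 2/3.
Since ω = v/R, the translational part is ½Mv² and the rotational part is ½I(v/R)² = ½kMv²; the total is ½(1+k)Mv².
The translational fraction is therefore 1/(1+k) = 1/1.667 ≈ 0.600.

fraction ≈ 0.600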